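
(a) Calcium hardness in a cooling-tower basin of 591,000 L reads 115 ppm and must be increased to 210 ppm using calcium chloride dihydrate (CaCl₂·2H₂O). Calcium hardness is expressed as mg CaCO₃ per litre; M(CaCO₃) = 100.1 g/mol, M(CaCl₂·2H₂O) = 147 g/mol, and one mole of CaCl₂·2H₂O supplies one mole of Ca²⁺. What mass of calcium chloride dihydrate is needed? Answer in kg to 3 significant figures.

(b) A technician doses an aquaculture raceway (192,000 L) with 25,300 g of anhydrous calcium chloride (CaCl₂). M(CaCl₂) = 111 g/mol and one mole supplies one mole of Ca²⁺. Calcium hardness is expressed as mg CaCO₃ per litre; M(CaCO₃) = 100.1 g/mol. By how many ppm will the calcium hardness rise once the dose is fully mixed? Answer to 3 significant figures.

(a) 82.5 kg; (b) 119 ppm

(a) Hardness to add: (210 − 115) = 95 mg/L as CaCO₃ × 591,000 L = 56,140 g as CaCO₃.
(a) Moles of Ca²⁺ (1 mol Ca²⁺ ≡ 1 mol CaCO₃): 56,140 / 100.1 g/mol = 560.9 mol.
(a) Mass of CaCl₂·2H₂O: 560.9 × 147 = 82,450 g.

(b) Moles of Ca²⁺: 25,300 g ÷ 111 g/mol = 227.9 mol.
(b) As CaCO₃: 227.9 mol × 100.1 g/mol = 22,820 g.
(b) Rise: 22,820 g / 192,000 L × 1000 = 118.8 mg/L.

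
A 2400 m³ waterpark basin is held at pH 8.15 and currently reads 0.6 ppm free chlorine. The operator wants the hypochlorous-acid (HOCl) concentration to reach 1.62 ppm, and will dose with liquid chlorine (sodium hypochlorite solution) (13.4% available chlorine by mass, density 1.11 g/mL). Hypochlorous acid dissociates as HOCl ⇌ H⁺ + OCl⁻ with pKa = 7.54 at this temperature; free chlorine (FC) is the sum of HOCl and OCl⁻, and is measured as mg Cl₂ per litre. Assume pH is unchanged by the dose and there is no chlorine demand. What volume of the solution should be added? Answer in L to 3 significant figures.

Volume: 2400 m³ = 2,400,000 L.
[OCl⁻]/[HOCl] = 10^(pH − pKa) = 10^(8.15 − 7.54) = 4.074; fraction as HOCl = 1/(1 + 4.074) = 0.1971.
Free chlorine required for 1.62 ppm HOCl: 1.62 / 0.1971 = 8.22 ppm.
FC to add: 8.22 − 0.6 = 7.62 mg/L as Cl₂.
Cl₂ equivalent: 7.62 mg/L × 2,400,000 L = 18,290 g.
Product at 13.4% available Cl: 18,290 / 0.134 = 136,500 g.
Volume: 136,500 g ÷ 1.11 g/mL = 122,900 mL.

123 L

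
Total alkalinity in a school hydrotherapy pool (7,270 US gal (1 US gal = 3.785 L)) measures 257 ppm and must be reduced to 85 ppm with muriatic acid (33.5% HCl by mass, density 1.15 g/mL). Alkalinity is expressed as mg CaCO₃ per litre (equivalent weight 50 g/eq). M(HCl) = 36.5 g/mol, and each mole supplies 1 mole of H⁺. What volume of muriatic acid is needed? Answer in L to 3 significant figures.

8.97 L

Volume: 7,270 US gal × 3.785 L/gal = 27,517 L.
Alkalinity to neutralize: (257 − 85) = 172 mg/L as CaCO₃ × 27,517 L = 4733 g as CaCO₃.
Equivalents of H⁺ required: 4733 ÷ 50 g/eq = 94.66 eq = 94.66 mol HCl.
Mass of HCl: 94.66 × 36.5 = 3455 g.
Mass of 33.5% solution: 3455 / 0.335 = 10,310 g.
Volume: 10,310 g ÷ 1.15 g/mL = 8968 mL.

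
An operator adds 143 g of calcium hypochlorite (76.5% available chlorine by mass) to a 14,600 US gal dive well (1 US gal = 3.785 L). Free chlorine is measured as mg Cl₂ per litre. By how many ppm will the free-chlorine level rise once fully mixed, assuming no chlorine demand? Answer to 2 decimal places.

Volume: 14,600 US gal × 3.785 L/gal = 55,261 L.
Available chlorine delivered: 143 g × 0.765 = 109.4 g as Cl₂.
Concentration rise: 109.4 g / 55,261 L = 1.98 mg/L = 1.98 ppm.

1.98 ppm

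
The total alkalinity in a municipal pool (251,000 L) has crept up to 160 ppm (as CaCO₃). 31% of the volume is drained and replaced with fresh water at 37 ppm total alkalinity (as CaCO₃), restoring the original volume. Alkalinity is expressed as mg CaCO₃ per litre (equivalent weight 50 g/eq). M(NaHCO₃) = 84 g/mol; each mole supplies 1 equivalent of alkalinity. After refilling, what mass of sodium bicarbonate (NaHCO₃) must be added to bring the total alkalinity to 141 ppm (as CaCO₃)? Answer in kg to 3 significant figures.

After draining 31% and refilling: 160 × 0.69 + 37 × 0.31 = 121.87 ppm.
Deficit to target: 141 − 121.87 = 19.13 mg/L.
As CaCO₃: 19.13 mg/L × 251,000 L = 4802 g; ÷ 50 g/eq ÷ 1 = 96.03 mol NaHCO₃.
Mass: 96.03 × 84 = 8067 g.

8.07 kg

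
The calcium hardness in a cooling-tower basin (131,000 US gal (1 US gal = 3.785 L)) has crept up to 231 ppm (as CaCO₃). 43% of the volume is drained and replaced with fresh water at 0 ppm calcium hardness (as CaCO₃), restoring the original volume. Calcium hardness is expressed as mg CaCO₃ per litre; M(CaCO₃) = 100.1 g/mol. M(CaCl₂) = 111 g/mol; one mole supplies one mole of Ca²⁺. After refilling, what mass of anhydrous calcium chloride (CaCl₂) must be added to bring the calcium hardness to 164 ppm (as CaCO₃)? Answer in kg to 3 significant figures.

17.8 kg

Volume: 131,000 US gal × 3.785 L/gal = 495,835 L.
After draining 43% and refilling: 231 × 0.57 + 0 × 0.43 = 131.67 ppm.
Deficit to target: 164 − 131.67 = 32.33 mg/L.
As CaCO₃: 32.33 mg/L × 495,835 L = 16,030 g; ÷ 100.1 = 160.1 mol Ca²⁺.
Mass: 160.1 × 111 = 17,780 g.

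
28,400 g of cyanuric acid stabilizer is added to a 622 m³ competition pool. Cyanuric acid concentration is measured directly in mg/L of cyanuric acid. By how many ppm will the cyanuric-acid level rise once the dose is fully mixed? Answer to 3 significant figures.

45.7 ppm

Volume: 622 m³ = 622,000 L.
Rise: 28,400 g / 622,000 L × 1000 = 45.66 mg/L.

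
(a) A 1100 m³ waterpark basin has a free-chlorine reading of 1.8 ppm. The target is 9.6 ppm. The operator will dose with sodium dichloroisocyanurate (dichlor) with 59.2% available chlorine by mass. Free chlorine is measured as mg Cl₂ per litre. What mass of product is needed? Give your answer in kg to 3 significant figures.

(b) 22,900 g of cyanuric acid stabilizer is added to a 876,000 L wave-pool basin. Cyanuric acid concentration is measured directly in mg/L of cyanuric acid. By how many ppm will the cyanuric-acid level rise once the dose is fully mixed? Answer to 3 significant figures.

(a) 14.5 kg; (b) 26.1 ppm

(a) Volume: 1100 m³ = 1,100,000 L.
(a) Chlorine deficit: 9.6 − 1.8 = 7.8 ppm = 7.8 mg/L as Cl₂.
(a) Cl₂ equivalent needed: 7.8 mg/L × 1,100,000 L = 8,580,000 mg = 8580 g.
(a) Product at 59.2% available chlorine: 8580 / 0.592 = 14,490 g.

(b) Rise: 22,900 g / 876,000 L × 1000 = 26.14 mg/L.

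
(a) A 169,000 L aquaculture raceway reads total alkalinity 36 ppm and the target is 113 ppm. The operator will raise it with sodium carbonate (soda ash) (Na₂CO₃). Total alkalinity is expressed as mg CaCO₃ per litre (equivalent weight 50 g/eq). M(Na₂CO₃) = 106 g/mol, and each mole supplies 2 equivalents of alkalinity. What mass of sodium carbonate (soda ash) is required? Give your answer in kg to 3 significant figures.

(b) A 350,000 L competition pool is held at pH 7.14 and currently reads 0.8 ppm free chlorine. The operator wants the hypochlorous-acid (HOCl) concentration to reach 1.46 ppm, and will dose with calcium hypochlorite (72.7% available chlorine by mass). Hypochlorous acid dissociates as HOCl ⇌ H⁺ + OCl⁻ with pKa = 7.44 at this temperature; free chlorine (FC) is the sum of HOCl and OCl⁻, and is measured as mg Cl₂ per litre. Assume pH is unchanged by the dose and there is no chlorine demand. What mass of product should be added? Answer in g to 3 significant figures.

(a) 13.8 kg; (b) 670 g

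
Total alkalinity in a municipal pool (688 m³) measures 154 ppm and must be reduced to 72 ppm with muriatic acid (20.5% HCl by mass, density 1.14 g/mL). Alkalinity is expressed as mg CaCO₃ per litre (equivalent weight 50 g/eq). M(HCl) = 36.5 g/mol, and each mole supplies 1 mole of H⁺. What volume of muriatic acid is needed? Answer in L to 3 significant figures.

176 L

Volume: 688 m³ = 688,000 L.
Alkalinity to neutralize: (154 − 72) = 82 mg/L as CaCO₃ × 688,000 L = 56,420 g as CaCO₃.
Equivalents of H⁺ required: 56,420 ÷ 50 g/eq = 1128 eq = 1128 mol HCl.
Mass of HCl: 1128 × 36.5 = 41,180 g.
Mass of 20.5% solution: 41,180 / 0.205 = 200,900 g.
Volume: 200,900 g ÷ 1.14 g/mL = 176,200 mL.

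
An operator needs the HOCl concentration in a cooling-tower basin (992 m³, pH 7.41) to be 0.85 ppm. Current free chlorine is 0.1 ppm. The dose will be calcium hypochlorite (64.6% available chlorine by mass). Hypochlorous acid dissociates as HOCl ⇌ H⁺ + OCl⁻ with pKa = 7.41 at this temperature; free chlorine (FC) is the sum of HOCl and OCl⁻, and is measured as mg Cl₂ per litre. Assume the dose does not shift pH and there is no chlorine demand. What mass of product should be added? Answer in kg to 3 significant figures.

Volume: 992 m³ = 992,000 L.
[OCl⁻]/[HOCl] = 10^(pH − pKa) = 10^(7.41 − 7.41) = 1; fraction as HOCl = 1/(1 + 1) = 0.5.
Free chlorine required for 0.85 ppm HOCl: 0.85 / 0.5 = 1.7 ppm.
FC to add: 1.7 − 0.1 = 1.6 mg/L as Cl₂.
Cl₂ equivalent: 1.6 mg/L × 992,000 L = 1587 g.
Product at 64.6% available Cl: 1587 / 0.646 = 2457 g.

2.46 kg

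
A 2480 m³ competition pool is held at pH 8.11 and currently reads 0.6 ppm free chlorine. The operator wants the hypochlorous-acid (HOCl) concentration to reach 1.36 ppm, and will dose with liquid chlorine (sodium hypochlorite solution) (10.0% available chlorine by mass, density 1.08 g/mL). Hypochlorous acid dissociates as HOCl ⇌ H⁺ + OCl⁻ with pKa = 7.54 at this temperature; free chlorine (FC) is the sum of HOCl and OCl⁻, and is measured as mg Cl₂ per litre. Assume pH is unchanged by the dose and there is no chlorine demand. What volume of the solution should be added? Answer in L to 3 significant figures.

Volume: 2480 m³ = 2,480,000 L.
[OCl⁻]/[HOCl] = 10^(pH − pKa) = 10^(8.11 − 7.54) = 3.715; fraction as HOCl = 1/(1 + 3.715) = 0.2121.
Free chlorine required for 1.36 ppm HOCl: 1.36 / 0.2121 = 6.413 ppm.
FC to add: 6.413 − 0.6 = 5.813 mg/L as Cl₂.
Cl₂ equivalent: 5.813 mg/L × 2,480,000 L = 14,420 g.
Product at 10.0% available Cl: 14,420 / 0.1 = 144,200 g.
Volume: 144,200 g ÷ 1.08 g/mL = 133,500 mL.

133 L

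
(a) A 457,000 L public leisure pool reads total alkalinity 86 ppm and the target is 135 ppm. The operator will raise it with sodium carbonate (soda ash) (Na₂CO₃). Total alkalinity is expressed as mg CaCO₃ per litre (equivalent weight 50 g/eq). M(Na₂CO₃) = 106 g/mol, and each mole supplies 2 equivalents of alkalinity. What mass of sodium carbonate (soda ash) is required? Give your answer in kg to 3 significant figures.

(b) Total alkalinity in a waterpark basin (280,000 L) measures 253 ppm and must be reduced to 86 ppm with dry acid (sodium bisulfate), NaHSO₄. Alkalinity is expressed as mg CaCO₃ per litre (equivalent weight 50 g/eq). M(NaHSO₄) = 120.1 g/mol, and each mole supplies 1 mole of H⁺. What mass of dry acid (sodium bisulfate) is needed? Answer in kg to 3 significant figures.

(a) Alkalinity to add: (135 − 86) = 49 mg/L as CaCO₃ × 457,000 L = 22,390 g as CaCO₃.
(a) Equivalents: 22,390 g ÷ 50 g/eq = 447.9 eq.
(a) Each mole of Na₂CO₃ supplies 2 eq, so 447.9 / 2 = 223.9 mol.
(a) Mass: 223.9 mol × 106 g/mol = 23,740 g.

(b) Alkalinity to neutralize: (253 − 86) = 167 mg/L as CaCO₃ × 280,000 L = 46,760 g as CaCO₃.
(b) Equivalents of H⁺ required: 46,760 ÷ 50 g/eq = 935.2 eq = 935.2 mol NaHSO₄.
(b) Mass of NaHSO₄: 935.2 × 120.1 = 112,300 g.

(a) 23.7 kg; (b) 112 kg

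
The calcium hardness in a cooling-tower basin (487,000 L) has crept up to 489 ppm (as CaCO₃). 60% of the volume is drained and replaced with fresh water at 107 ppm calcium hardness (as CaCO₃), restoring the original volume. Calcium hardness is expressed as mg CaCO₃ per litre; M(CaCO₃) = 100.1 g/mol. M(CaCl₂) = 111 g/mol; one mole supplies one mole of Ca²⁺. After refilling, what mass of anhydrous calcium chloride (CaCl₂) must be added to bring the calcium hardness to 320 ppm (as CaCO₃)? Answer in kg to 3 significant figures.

After draining 60% and refilling: 489 × 0.40 + 107 × 0.60 = 259.8 ppm.
Deficit to target: 320 − 259.8 = 60.2 mg/L.
As CaCO₃: 60.2 mg/L × 487,000 L = 29,320 g; ÷ 100.1 = 292.9 mol Ca²⁺.
Mass: 292.9 × 111 = 32,510 g.

32.5 kg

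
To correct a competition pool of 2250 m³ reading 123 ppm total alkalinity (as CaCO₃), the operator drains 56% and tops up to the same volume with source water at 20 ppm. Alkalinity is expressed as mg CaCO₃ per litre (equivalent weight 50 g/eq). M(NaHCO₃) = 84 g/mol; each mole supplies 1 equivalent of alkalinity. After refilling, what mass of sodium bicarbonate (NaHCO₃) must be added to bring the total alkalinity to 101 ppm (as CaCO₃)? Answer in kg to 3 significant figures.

Volume: 2250 m³ = 2,250,000 L.
After draining 56% and refilling: 123 × 0.44 + 20 × 0.56 = 65.32 ppm.
Deficit to target: 101 − 65.32 = 35.68 mg/L.
As CaCO₃: 35.68 mg/L × 2,250,000 L = 80,280 g; ÷ 50 g/eq ÷ 1 = 1606 mol NaHCO₃.
Mass: 1606 × 84 = 134,900 g.

135 kg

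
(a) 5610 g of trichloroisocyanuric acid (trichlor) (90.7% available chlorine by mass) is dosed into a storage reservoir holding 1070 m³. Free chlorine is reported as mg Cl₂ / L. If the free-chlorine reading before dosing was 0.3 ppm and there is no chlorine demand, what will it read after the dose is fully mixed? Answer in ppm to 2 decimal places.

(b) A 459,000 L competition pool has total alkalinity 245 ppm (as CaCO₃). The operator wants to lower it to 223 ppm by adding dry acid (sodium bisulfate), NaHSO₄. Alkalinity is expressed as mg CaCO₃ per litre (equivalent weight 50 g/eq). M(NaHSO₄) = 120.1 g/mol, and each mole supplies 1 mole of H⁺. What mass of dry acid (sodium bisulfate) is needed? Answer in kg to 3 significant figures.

(a) 5.06 ppm; (b) 24.3 kg

(a) Volume: 1070 m³ = 1,070,000 L.
(a) Available chlorine delivered: 5610 g × 0.907 = 5088 g as Cl₂.
(a) Concentration rise: 5088 g / 1,070,000 L = 4.755 mg/L = 4.76 ppm.
(a) Final FC: 0.3 + 4.76 = 5.06 ppm.

(b) Alkalinity to neutralize: (245 − 223) = 22 mg/L as CaCO₃ × 459,000 L = 10,100 g as CaCO₃.
(b) Equivalents of H⁺ required: 10,100 ÷ 50 g/eq = 202 eq = 202 mol NaHSO₄.
(b) Mass of NaHSO₄: 202 × 120.1 = 24,260 g.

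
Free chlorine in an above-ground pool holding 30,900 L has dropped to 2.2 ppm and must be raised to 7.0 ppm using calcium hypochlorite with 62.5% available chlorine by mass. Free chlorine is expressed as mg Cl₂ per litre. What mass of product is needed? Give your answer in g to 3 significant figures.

Chlorine deficit: 7.0 − 2.2 = 4.8 ppm = 4.8 mg/L as Cl₂.
Cl₂ equivalent needed: 4.8 mg/L × 30,900 L = 148,300 mg = 148.3 g.
Product at 62.5% available chlorine: 148.3 / 0.625 = 237.3 g.

237 g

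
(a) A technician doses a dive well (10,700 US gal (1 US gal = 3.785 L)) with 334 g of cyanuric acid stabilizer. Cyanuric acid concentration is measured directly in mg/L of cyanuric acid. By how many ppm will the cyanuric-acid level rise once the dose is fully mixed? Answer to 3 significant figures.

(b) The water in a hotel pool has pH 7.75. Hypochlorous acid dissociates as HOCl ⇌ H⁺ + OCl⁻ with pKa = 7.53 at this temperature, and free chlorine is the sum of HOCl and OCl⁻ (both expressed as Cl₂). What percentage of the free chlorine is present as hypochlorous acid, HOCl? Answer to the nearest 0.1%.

(a) 8.25 ppm; (b) 37.6%

(a) Volume: 10,700 US gal × 3.785 L/gal = 40,500 L.
(a) Rise: 334 g / 40,500 L × 1000 = 8.247 mg/L.

(b) [OCl⁻]/[HOCl] = 10^(pH − pKa) = 10^(7.75 − 7.53) = 10^0.22 = 1.66.
(b) Fraction as HOCl = 1 / (1 + 1.66) = 0.376.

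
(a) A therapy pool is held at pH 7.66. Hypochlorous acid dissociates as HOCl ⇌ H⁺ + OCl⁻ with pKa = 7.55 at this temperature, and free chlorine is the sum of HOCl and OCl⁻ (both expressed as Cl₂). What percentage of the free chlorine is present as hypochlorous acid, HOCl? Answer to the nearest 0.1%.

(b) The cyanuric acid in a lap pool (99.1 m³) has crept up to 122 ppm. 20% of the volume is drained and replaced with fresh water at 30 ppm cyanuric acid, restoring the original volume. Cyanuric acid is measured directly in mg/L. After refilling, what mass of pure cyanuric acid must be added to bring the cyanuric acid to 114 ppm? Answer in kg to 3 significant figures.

(a) 43.7%; (b) 1.03 kg

(a) [OCl⁻]/[HOCl] = 10^(pH − pKa) = 10^(7.66 − 7.55) = 10^0.11 = 1.288.
(a) Fraction as HOCl = 1 / (1 + 1.288) = 0.437.

(b) Volume: 99.1 m³ = 99,100 L.
(b) After draining 20% and refilling: 122 × 0.80 + 30 × 0.20 = 103.6 ppm.
(b) Deficit to target: 114 − 103.6 = 10.4 mg/L.
(b) Mass: 10.4 mg/L × 99,100 L = 1031 g cyanuric acid.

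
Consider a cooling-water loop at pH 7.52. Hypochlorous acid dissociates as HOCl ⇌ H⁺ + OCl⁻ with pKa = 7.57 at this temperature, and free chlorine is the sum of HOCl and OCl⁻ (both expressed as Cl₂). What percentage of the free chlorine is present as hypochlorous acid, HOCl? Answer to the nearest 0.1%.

[OCl⁻]/[HOCl] = 10^(pH − pKa) = 10^(7.52 − 7.57) = 10^-0.05 = 0.8913.
Fraction as HOCl = 1 / (1 + 0.8913) = 0.5288.

52.9%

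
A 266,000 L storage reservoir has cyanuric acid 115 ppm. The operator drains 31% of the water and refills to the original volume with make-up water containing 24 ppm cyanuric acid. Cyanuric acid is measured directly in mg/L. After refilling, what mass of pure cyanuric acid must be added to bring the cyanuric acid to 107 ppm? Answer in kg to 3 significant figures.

5.38 kg

After draining 31% and refilling: 115 × 0.69 + 24 × 0.31 = 86.79 ppm.
Deficit to target: 107 − 86.79 = 20.21 mg/L.
Mass: 20.21 mg/L × 266,000 L = 5376 g cyanuric acid.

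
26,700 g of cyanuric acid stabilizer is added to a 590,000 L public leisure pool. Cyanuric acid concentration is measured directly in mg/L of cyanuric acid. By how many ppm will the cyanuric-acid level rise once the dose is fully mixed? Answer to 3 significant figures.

Rise: 26,700 g / 590,000 L × 1000 = 45.25 mg/L.

45.3 ppm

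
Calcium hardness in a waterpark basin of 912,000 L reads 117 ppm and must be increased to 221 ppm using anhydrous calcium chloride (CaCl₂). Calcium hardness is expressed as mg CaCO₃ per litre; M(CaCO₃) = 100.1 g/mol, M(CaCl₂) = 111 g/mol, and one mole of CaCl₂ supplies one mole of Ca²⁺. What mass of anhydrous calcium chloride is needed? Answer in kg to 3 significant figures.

105 kg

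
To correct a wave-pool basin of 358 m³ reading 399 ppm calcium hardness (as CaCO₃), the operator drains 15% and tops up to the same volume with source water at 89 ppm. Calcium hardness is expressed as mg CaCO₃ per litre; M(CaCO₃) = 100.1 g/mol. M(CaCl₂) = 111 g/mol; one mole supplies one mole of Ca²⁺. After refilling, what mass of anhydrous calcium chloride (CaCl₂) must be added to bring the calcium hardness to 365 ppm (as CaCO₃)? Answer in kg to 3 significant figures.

Volume: 358 m³ = 358,000 L.
After draining 15% and refilling: 399 × 0.85 + 89 × 0.15 = 352.5 ppm.
Deficit to target: 365 − 352.5 = 12.5 mg/L.
As CaCO₃: 12.5 mg/L × 358,000 L = 4475 g; ÷ 100.1 = 44.71 mol Ca²⁺.
Mass: 44.71 × 111 = 4962 g.

4.96 kg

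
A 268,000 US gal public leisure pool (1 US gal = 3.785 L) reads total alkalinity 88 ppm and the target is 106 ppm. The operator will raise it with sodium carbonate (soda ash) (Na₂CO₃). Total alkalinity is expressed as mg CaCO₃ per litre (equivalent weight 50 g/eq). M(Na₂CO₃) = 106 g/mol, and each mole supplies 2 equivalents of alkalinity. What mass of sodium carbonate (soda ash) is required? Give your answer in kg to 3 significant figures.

19.4 kg

Volume: 268,000 US gal × 3.785 L/gal = 1,014,380 L.
Alkalinity to add: (106 − 88) = 18 mg/L as CaCO₃ × 1,014,380 L = 18,260 g as CaCO₃.
Equivalents: 18,260 g ÷ 50 g/eq = 365.2 eq.
Each mole of Na₂CO₃ supplies 2 eq, so 365.2 / 2 = 182.6 mol.
Mass: 182.6 mol × 106 g/mol = 19,350 g.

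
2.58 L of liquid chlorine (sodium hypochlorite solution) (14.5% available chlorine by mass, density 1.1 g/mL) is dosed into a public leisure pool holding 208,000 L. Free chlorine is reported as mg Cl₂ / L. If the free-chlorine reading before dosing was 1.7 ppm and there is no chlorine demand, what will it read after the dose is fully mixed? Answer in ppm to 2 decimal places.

3.68 ppm

Mass of solution: 2.58 L × 1000 mL/L × 1.1 g/mL = 2838 g.
Available chlorine delivered: 2838 g × 0.145 = 411.5 g as Cl₂.
Concentration rise: 411.5 g / 208,000 L = 1.978 mg/L = 1.98 ppm.
Final FC: 1.7 + 1.98 = 3.68 ppm.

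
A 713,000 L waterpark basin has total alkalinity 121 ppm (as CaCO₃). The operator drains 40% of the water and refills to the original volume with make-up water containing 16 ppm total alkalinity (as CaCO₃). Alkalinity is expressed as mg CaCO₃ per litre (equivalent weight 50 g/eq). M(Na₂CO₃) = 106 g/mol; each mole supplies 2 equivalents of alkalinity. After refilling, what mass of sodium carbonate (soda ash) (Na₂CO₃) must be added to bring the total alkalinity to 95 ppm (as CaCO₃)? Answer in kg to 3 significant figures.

12.1 kg

After draining 40% and refilling: 121 × 0.60 + 16 × 0.40 = 79 ppm.
Deficit to target: 95 − 79 = 16 mg/L.
As CaCO₃: 16 mg/L × 713,000 L = 11,410 g; ÷ 50 g/eq ÷ 2 = 114.1 mol Na₂CO₃.
Mass: 114.1 × 106 = 12,090 g.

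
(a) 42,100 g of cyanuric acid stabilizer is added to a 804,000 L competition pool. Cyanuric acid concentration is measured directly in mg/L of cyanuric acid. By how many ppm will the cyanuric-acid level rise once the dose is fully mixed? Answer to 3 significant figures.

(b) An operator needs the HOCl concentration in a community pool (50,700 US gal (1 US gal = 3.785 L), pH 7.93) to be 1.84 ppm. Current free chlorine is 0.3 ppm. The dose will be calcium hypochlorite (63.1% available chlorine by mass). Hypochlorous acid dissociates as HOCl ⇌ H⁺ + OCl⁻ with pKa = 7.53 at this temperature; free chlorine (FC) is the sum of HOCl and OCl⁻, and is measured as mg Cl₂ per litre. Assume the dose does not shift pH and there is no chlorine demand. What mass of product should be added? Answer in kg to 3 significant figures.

(a) Rise: 42,100 g / 804,000 L × 1000 = 52.36 mg/L.

(b) Volume: 50,700 US gal × 3.785 L/gal = 191,900 L.
(b) [OCl⁻]/[HOCl] = 10^(pH − pKa) = 10^(7.93 − 7.53) = 2.512; fraction as HOCl = 1/(1 + 2.512) = 0.2847.
(b) Free chlorine required for 1.84 ppm HOCl: 1.84 / 0.2847 = 6.462 ppm.
(b) FC to add: 6.462 − 0.3 = 6.162 mg/L as Cl₂.
(b) Cl₂ equivalent: 6.162 mg/L × 191,900 L = 1182 g.
(b) Product at 63.1% available Cl: 1182 / 0.631 = 1874 g.

(a) 52.4 ppm; (b) 1.87 kg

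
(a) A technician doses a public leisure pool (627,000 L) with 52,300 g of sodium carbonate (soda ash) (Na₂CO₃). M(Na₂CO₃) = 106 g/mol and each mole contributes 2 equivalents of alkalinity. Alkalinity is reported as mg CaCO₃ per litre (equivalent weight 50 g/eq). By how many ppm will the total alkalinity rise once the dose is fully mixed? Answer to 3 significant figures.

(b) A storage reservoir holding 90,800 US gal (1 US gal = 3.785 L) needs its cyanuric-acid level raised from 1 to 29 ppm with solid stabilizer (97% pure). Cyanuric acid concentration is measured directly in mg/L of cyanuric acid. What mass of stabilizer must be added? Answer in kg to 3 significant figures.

(a) 78.7 ppm; (b) 9.92 kg

(a) Moles of Na₂CO₃: 52,300 g ÷ 106 g/mol = 493.4 mol → 986.8 eq of alkalinity.
(a) As CaCO₃: 986.8 eq × 50 g/eq = 49,340 g.
(a) Rise: 49,340 g / 627,000 L × 1000 = 78.69 mg/L.

(b) Volume: 90,800 US gal × 3.785 L/gal = 343,678 L.
(b) CYA to add: (29 − 1) = 28 mg/L × 343,678 L = 9623 g cyanuric acid.
(b) At 97% purity: 9623 / 0.97 = 9921 g product.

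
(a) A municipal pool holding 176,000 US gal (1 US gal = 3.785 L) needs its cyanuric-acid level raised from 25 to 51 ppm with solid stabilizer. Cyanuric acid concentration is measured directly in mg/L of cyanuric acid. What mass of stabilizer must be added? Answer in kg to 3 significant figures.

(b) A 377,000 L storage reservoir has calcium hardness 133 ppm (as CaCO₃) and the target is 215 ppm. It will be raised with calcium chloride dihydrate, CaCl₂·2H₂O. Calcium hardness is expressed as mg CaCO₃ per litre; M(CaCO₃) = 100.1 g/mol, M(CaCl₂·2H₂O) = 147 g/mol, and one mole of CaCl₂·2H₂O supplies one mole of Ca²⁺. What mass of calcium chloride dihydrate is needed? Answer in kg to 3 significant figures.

(a) Volume: 176,000 US gal × 3.785 L/gal = 666,160 L.
(a) CYA to add: (51 − 25) = 26 mg/L × 666,160 L = 17,320 g cyanuric acid.

(b) Hardness to add: (215 − 133) = 82 mg/L as CaCO₃ × 377,000 L = 30,910 g as CaCO₃.
(b) Moles of Ca²⁺ (1 mol Ca²⁺ ≡ 1 mol CaCO₃): 30,910 / 100.1 g/mol = 308.8 mol.
(b) Mass of CaCl₂·2H₂O: 308.8 × 147 = 45,400 g.

(a) 17.3 kg; (b) 45.4 kg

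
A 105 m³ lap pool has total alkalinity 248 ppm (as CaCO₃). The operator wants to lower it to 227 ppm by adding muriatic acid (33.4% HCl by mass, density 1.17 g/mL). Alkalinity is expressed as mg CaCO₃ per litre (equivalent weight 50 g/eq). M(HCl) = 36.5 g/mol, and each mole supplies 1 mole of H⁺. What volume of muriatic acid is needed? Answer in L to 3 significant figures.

4.12 L

Volume: 105 m³ = 105,000 L.
Alkalinity to neutralize: (248 − 227) = 21 mg/L as CaCO₃ × 105,000 L = 2205 g as CaCO₃.
Equivalents of H⁺ required: 2205 ÷ 50 g/eq = 44.1 eq = 44.1 mol HCl.
Mass of HCl: 44.1 × 36.5 = 1610 g.
Mass of 33.4% solution: 1610 / 0.334 = 4819 g.
Volume: 4819 g ÷ 1.17 g/mL = 4119 mL.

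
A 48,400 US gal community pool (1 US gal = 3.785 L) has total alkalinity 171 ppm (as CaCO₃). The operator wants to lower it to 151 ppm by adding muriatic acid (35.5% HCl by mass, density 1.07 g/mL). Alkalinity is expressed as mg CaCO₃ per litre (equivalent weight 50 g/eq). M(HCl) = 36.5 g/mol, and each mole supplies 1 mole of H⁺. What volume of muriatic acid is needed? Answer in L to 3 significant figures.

7.04 L

Volume: 48,400 US gal × 3.785 L/gal = 183,194 L.
Alkalinity to neutralize: (171 − 151) = 20 mg/L as CaCO₃ × 183,194 L = 3664 g as CaCO₃.
Equivalents of H⁺ required: 3664 ÷ 50 g/eq = 73.28 eq = 73.28 mol HCl.
Mass of HCl: 73.28 × 36.5 = 2675 g.
Mass of 35.5% solution: 2675 / 0.355 = 7534 g.
Volume: 7534 g ÷ 1.07 g/mL = 7041 mL.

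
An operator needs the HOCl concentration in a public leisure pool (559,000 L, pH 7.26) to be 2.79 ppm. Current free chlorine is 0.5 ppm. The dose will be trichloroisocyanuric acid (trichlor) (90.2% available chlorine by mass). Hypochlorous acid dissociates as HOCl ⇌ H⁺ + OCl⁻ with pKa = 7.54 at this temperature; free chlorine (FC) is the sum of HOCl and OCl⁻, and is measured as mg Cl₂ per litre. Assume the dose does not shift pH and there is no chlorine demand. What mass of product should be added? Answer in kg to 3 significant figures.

[OCl⁻]/[HOCl] = 10^(pH − pKa) = 10^(7.26 − 7.54) = 0.5248; fraction as HOCl = 1/(1 + 0.5248) = 0.6558.
Free chlorine required for 2.79 ppm HOCl: 2.79 / 0.6558 = 4.254 ppm.
FC to add: 4.254 − 0.5 = 3.754 mg/L as Cl₂.
Cl₂ equivalent: 3.754 mg/L × 559,000 L = 2099 g.
Product at 90.2% available Cl: 2099 / 0.902 = 2327 g.

2.33 kg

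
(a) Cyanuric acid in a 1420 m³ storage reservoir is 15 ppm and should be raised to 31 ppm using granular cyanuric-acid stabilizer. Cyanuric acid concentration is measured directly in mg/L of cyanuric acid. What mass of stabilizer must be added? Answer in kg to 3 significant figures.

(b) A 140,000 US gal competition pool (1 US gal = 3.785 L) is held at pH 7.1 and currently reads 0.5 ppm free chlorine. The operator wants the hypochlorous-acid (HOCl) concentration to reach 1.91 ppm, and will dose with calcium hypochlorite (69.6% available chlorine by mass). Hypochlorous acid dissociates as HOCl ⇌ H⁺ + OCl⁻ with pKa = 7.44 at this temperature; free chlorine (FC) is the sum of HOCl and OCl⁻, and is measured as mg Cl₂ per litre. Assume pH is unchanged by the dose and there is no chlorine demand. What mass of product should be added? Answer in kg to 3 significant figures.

(a) 22.7 kg; (b) 1.74 kg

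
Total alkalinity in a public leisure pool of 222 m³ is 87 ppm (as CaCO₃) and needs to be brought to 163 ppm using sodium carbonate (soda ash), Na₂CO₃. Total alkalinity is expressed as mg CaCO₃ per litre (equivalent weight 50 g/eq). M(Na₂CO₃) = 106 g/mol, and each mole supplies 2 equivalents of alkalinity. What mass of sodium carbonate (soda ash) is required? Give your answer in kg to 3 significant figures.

Volume: 222 m³ = 222,000 L.
Alkalinity to add: (163 − 87) = 76 mg/L as CaCO₃ × 222,000 L = 16,870 g as CaCO₃.
Equivalents: 16,870 g ÷ 50 g/eq = 337.4 eq.
Each mole of Na₂CO₃ supplies 2 eq, so 337.4 / 2 = 168.7 mol.
Mass: 168.7 mol × 106 g/mol = 17,880 g.

17.9 kg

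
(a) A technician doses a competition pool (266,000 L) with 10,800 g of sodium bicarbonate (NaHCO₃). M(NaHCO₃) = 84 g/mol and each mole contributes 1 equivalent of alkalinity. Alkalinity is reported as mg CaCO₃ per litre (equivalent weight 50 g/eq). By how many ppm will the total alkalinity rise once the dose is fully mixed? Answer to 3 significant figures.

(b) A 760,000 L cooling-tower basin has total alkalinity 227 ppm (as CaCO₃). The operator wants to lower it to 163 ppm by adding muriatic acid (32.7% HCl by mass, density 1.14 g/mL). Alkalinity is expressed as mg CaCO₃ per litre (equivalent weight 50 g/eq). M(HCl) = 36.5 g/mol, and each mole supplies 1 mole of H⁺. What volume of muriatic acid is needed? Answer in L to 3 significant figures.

(a) Moles of NaHCO₃: 10,800 g ÷ 84 g/mol = 128.6 mol → 128.6 eq of alkalinity.
(a) As CaCO₃: 128.6 eq × 50 g/eq = 6429 g.
(a) Rise: 6429 g / 266,000 L × 1000 = 24.17 mg/L.

(b) Alkalinity to neutralize: (227 − 163) = 64 mg/L as CaCO₃ × 760,000 L = 48,640 g as CaCO₃.
(b) Equivalents of H⁺ required: 48,640 ÷ 50 g/eq = 972.8 eq = 972.8 mol HCl.
(b) Mass of HCl: 972.8 × 36.5 = 35,510 g.
(b) Mass of 32.7% solution: 35,510 / 0.327 = 108,600 g.
(b) Volume: 108,600 g ÷ 1.14 g/mL = 95,250 mL.

(a) 24.2 ppm; (b) 95.2 L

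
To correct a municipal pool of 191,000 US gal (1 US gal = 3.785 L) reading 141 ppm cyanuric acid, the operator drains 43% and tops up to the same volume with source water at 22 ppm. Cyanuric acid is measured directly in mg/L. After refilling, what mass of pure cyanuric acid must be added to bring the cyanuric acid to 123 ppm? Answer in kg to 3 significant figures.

24.0 kg

Volume: 191,000 US gal × 3.785 L/gal = 722,935 L.
After draining 43% and refilling: 141 × 0.57 + 22 × 0.43 = 89.83 ppm.
Deficit to target: 123 − 89.83 = 33.17 mg/L.
Mass: 33.17 mg/L × 722,935 L = 23,980 g cyanuric acid.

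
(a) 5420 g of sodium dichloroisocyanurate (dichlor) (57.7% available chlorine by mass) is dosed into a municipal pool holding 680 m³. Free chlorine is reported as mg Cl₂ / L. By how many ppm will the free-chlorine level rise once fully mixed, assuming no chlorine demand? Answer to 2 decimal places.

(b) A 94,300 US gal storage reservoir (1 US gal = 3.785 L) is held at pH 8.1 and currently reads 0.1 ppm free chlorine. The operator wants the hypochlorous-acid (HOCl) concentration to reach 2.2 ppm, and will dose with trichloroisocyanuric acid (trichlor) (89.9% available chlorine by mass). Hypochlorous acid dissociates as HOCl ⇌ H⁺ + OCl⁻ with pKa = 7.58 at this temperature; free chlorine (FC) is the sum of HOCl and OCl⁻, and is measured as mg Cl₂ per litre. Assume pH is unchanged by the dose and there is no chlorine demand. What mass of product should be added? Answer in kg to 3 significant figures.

(a) Volume: 680 m³ = 680,000 L.
(a) Available chlorine delivered: 5420 g × 0.577 = 3127 g as Cl₂.
(a) Concentration rise: 3127 g / 680,000 L = 4.599 mg/L = 4.60 ppm.

(b) Volume: 94,300 US gal × 3.785 L/gal = 356,926 L.
(b) [OCl⁻]/[HOCl] = 10^(pH − pKa) = 10^(8.1 − 7.58) = 3.311; fraction as HOCl = 1/(1 + 3.311) = 0.2319.
(b) Free chlorine required for 2.2 ppm HOCl: 2.2 / 0.2319 = 9.485 ppm.
(b) FC to add: 9.485 − 0.1 = 9.385 mg/L as Cl₂.
(b) Cl₂ equivalent: 9.385 mg/L × 356,926 L = 3350 g.
(b) Product at 89.9% available Cl: 3350 / 0.899 = 3726 g.

(a) 4.60 ppm; (b) 3.73 kg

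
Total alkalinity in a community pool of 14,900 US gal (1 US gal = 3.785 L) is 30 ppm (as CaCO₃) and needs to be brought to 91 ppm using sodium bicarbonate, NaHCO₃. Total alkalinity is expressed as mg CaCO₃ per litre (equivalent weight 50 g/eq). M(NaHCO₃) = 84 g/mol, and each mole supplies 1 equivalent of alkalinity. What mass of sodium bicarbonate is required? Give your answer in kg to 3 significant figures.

5.78 kg

Volume: 14,900 US gal × 3.785 L/gal = 56,396 L.
Alkalinity to add: (91 − 30) = 61 mg/L as CaCO₃ × 56,396 L = 3440 g as CaCO₃.
Equivalents: 3440 g ÷ 50 g/eq = 68.8 eq.
NaHCO₃ supplies 1 eq per mole → 68.8 mol.
Mass: 68.8 mol × 84 g/mol = 5780 g.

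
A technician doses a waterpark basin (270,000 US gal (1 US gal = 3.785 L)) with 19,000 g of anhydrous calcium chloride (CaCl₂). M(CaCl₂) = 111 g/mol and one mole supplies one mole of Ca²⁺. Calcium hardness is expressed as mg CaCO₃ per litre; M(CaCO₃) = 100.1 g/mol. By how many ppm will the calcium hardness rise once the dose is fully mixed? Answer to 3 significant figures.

16.8 ppm

Volume: 270,000 US gal × 3.785 L/gal = 1,021,950 L.
Moles of Ca²⁺: 19,000 g ÷ 111 g/mol = 171.2 mol.
As CaCO₃: 171.2 mol × 100.1 g/mol = 17,130 g.
Rise: 17,130 g / 1,021,950 L × 1000 = 16.77 mg/L.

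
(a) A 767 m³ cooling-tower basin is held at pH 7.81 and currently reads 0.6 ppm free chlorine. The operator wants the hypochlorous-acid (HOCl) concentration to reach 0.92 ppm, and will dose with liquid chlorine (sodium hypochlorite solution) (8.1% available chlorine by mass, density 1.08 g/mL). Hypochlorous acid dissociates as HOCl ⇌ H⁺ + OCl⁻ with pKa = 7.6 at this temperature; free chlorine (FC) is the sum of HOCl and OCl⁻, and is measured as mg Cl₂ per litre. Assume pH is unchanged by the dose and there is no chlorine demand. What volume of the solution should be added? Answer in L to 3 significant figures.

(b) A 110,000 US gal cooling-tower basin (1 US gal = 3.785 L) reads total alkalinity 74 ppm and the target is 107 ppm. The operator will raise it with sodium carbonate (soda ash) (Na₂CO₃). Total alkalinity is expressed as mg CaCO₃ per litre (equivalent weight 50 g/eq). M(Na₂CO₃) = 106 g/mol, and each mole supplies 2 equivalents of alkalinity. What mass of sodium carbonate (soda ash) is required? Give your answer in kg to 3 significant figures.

(a) Volume: 767 m³ = 767,000 L.
(a) [OCl⁻]/[HOCl] = 10^(pH − pKa) = 10^(7.81 − 7.6) = 1.622; fraction as HOCl = 1/(1 + 1.622) = 0.3814.
(a) Free chlorine required for 0.92 ppm HOCl: 0.92 / 0.3814 = 2.412 ppm.
(a) FC to add: 2.412 − 0.6 = 1.812 mg/L as Cl₂.
(a) Cl₂ equivalent: 1.812 mg/L × 767,000 L = 1390 g.
(a) Product at 8.1% available Cl: 1390 / 0.081 = 17,160 g.
(a) Volume: 17,160 g ÷ 1.08 g/mL = 15,890 mL.

(b) Volume: 110,000 US gal × 3.785 L/gal = 416,350 L.
(b) Alkalinity to add: (107 − 74) = 33 mg/L as CaCO₃ × 416,350 L = 13,740 g as CaCO₃.
(b) Equivalents: 13,740 g ÷ 50 g/eq = 274.8 eq.
(b) Each mole of Na₂CO₃ supplies 2 eq, so 274.8 / 2 = 137.4 mol.
(b) Mass: 137.4 mol × 106 g/mol = 14,560 g.

(a) 15.9 L; (b) 14.6 kg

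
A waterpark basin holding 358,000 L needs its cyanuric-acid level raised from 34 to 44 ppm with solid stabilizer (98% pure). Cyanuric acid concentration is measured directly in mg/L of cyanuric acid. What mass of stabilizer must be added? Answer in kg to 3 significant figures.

3.65 kg

CYA to add: (44 − 34) = 10 mg/L × 358,000 L = 3580 g cyanuric acid.
At 98% purity: 3580 / 0.98 = 3653 g product.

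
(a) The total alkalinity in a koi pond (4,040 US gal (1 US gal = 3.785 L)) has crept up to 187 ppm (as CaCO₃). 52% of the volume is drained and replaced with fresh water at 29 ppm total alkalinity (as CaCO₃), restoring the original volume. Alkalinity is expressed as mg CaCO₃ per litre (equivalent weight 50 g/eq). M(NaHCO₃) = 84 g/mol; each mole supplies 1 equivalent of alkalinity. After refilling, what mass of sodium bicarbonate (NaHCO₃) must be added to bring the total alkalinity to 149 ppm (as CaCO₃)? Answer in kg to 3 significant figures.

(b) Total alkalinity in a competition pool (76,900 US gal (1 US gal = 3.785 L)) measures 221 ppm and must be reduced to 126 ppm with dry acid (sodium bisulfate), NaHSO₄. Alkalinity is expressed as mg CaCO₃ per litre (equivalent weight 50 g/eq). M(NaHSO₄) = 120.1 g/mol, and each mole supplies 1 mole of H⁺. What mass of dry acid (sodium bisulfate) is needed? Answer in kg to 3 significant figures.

(a) Volume: 4,040 US gal × 3.785 L/gal = 15,291 L.
(a) After draining 52% and refilling: 187 × 0.48 + 29 × 0.52 = 104.84 ppm.
(a) Deficit to target: 149 − 104.84 = 44.16 mg/L.
(a) As CaCO₃: 44.16 mg/L × 15,291 L = 675.3 g; ÷ 50 g/eq ÷ 1 = 13.51 mol NaHCO₃.
(a) Mass: 13.51 × 84 = 1134 g.

(b) Volume: 76,900 US gal × 3.785 L/gal = 291,066 L.
(b) Alkalinity to neutralize: (221 − 126) = 95 mg/L as CaCO₃ × 291,066 L = 27,650 g as CaCO₃.
(b) Equivalents of H⁺ required: 27,650 ÷ 50 g/eq = 553 eq = 553 mol NaHSO₄.
(b) Mass of NaHSO₄: 553 × 120.1 = 66,420 g.

(a) 1.13 kg; (b) 66.4 kg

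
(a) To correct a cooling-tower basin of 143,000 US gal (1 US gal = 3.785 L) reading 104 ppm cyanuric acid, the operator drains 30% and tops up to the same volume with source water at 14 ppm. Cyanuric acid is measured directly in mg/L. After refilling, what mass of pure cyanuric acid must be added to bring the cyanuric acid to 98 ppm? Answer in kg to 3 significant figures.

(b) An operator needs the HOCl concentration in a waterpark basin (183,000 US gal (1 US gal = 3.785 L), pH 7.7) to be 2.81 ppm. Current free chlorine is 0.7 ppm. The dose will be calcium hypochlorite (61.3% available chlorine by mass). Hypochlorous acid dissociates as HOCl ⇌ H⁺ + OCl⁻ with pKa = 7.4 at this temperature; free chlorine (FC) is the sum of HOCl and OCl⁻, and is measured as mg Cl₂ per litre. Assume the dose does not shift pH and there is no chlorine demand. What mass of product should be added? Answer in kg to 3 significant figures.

(a) Volume: 143,000 US gal × 3.785 L/gal = 541,255 L.
(a) After draining 30% and refilling: 104 × 0.70 + 14 × 0.30 = 77 ppm.
(a) Deficit to target: 98 − 77 = 21 mg/L.
(a) Mass: 21 mg/L × 541,255 L = 11,370 g cyanuric acid.

(b) Volume: 183,000 US gal × 3.785 L/gal = 692,655 L.
(b) [OCl⁻]/[HOCl] = 10^(pH − pKa) = 10^(7.7 − 7.4) = 1.995; fraction as HOCl = 1/(1 + 1.995) = 0.3339.
(b) Free chlorine required for 2.81 ppm HOCl: 2.81 / 0.3339 = 8.417 ppm.
(b) FC to add: 8.417 − 0.7 = 7.717 mg/L as Cl₂.
(b) Cl₂ equivalent: 7.717 mg/L × 692,655 L = 5345 g.
(b) Product at 61.3% available Cl: 5345 / 0.613 = 8719 g.

(a) 11.4 kg; (b) 8.72 kg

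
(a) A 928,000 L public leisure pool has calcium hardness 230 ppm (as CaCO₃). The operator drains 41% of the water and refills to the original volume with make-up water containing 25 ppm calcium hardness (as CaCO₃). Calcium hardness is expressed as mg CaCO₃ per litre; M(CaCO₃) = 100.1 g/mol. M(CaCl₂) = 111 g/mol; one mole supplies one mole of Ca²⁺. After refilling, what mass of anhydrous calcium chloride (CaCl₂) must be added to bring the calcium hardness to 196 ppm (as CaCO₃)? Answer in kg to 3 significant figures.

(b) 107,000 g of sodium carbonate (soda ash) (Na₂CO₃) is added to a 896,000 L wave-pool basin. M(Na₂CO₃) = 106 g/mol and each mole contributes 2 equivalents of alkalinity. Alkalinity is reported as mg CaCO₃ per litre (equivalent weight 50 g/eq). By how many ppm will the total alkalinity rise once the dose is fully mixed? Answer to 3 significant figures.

(a) After draining 41% and refilling: 230 × 0.59 + 25 × 0.41 = 145.95 ppm.
(a) Deficit to target: 196 − 145.95 = 50.05 mg/L.
(a) As CaCO₃: 50.05 mg/L × 928,000 L = 46,450 g; ÷ 100.1 = 464 mol Ca²⁺.
(a) Mass: 464 × 111 = 51,500 g.

(b) Moles of Na₂CO₃: 107,000 g ÷ 106 g/mol = 1009 mol → 2019 eq of alkalinity.
(b) As CaCO₃: 2019 eq × 50 g/eq = 100,900 g.
(b) Rise: 100,900 g / 896,000 L × 1000 = 112.7 mg/L.

(a) 51.5 kg; (b) 113 ppm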